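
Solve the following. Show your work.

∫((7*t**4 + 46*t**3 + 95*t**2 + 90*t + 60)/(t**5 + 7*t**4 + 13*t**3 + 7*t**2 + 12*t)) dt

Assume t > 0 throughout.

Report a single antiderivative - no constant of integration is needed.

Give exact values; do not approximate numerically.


Step 1. Decompose ∫((7*t**4 + 46*t**3 + 95*t**2 + 90*t + 60)/(t**5 + 7*t**4 + 13*t**3 + 7*t**2 + 12*t)) dt by partial fractions, (7*t**4 + 46*t**3 + 95*t**2 + 90*t + 60)/(t**5 + 7*t**4 + 13*t**3 + 7*t**2 + 12*t) = 4/(t**2 + 1) + 1/(t + 4) + 1/(t + 3) + 5/t: now ∫(5/t) dt + ∫(1/(t + 3)) dt + ∫(1/(t + 4)) dt + ∫(4/(t**2 + 1)) dt.
Step 2. Evaluate the standard form [assuming t > -4]: now log(t + 4) + ∫(5/t) dt + ∫(1/(t + 3)) dt + ∫(4/(t**2 + 1)) dt.
Step 3. Evaluate the standard form [assuming t > -3]: now log(t + 3) + log(t + 4) + ∫(5/t) dt + ∫(4/(t**2 + 1)) dt.
Step 4. Evaluate the standard form [assuming t > 0]: now 5*log(t) + log(t + 3) + log(t + 4) + ∫(4/(t**2 + 1)) dt.
Step 5. Evaluate the standard form: now 5*log(t) + log(t + 3) + log(t + 4) + 4*atan(t).
Answer: 5*log(t) + log(t + 3) + log(t + 4) + 4*atan(t).


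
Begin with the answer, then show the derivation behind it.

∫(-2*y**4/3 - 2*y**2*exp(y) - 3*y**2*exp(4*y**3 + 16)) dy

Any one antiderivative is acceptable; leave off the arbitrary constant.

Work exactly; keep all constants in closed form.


The answer is -2*y**5/15 - 2*y**2*exp(y) + 4*y*exp(y) - 4*exp(y) - exp(4*y**3 + 16)/4.
Step 1. Rewrite: now ∫(-2*y**4/3) dy + ∫(-2*y**2*exp(y)) dy + ∫(-3*y**2*exp(4*y**3 + 16)) dy.
Step 2. Substitute u = y**3 + 4, turning ∫(-3*y**2*exp(4*y**3 + 16)) dy into ∫(-exp(4*u)) du: now ∫(-2*y**4/3) dy + ∫(-2*y**2*exp(y)) dy + ∫(-exp(4*u)) du.
Step 3. Evaluate the standard form: now -exp(4*u)/4 + ∫(-2*y**4/3) dy + ∫(-2*y**2*exp(y)) dy.
Step 4. Substitute back u = y**3 + 4: now -exp(4*y**3 + 16)/4 + ∫(-2*y**4/3) dy + ∫(-2*y**2*exp(y)) dy.
Step 5. Evaluate the standard form: now -2*y**5/15 - exp(4*y**3 + 16)/4 + ∫(-2*y**2*exp(y)) dy.
Step 6. Integrate ∫(-2*y**2*exp(y)) dy by parts with u = y**2, dv = (-2*exp(y)) dy, so v = -2*exp(y): now -2*y**5/15 - 2*y**2*exp(y) - exp(4*y**3 + 16)/4 + ∫(4*y*exp(y)) dy.
Step 7. Integrate ∫(4*y*exp(y)) dy by parts with u = y, dv = (4*exp(y)) dy, so v = 4*exp(y): now -2*y**5/15 - 2*y**2*exp(y) + 4*y*exp(y) - exp(4*y**3 + 16)/4 + ∫(-4*exp(y)) dy.
Step 8. Evaluate the standard form: now -2*y**5/15 - 2*y**2*exp(y) + 4*y*exp(y) - 4*exp(y) - exp(4*y**3 + 16)/4.
Answer: -2*y**5/15 - 2*y**2*exp(y) + 4*y*exp(y) - 4*exp(y) - exp(4*y**3 + 16)/4.


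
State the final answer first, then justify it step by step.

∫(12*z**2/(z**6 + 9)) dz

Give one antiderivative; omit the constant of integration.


The answer is 4*atan(z**3/3)/3.
Step 1. Substitute u = z**3, turning ∫(12*z**2/(z**6 + 9)) dz into ∫(4/(u**2 + 9)) du: now ∫(4/(u**2 + 9)) du.
Step 2. Evaluate the standard form: now 4*atan(u/3)/3.
Step 3. Substitute back u = z**3: now 4*atan(z**3/3)/3.
Answer: 4*atan(z**3/3)/3.


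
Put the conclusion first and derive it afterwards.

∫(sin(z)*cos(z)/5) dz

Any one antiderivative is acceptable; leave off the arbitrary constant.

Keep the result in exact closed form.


The answer is sin(z)**2/10.
Step 1. Substitute u = sin(z), turning ∫(sin(z)*cos(z)/5) dz into ∫(u/5) du: now ∫(u/5) du.
Step 2. Evaluate the standard form: now u**2/10.
Step 3. Substitute back u = sin(z): now sin(z)**2/10.
Answer: sin(z)**2/10.


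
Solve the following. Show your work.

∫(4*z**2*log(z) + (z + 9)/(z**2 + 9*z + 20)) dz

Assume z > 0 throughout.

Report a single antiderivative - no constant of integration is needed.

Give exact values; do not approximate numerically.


Step 1. Rewrite: now ∫(4*z**2*log(z)) dz + ∫((z + 9)/(z**2 + 9*z + 20)) dz.
Step 2. Decompose ∫((z + 9)/(z**2 + 9*z + 20)) dz by partial fractions, (z + 9)/(z**2 + 9*z + 20) = -4/(z + 5) + 5/(z + 4): now ∫(4*z**2*log(z)) dz + ∫(5/(z + 4)) dz + ∫(-4/(z + 5)) dz.
Step 3. Evaluate the standard form [assuming z > -5]: now -4*log(z + 5) + ∫(4*z**2*log(z)) dz + ∫(5/(z + 4)) dz.
Step 4. Evaluate the standard form [assuming z > -4]: now 5*log(z + 4) - 4*log(z + 5) + ∫(4*z**2*log(z)) dz.
Step 5. Integrate ∫(4*z**2*log(z)) dz by parts with u = log(z), dv = (4*z**2) dz, so v = 4*z**3/3 [assuming z > 0]: now 4*z**3*log(z)/3 + 5*log(z + 4) - 4*log(z + 5) + ∫(-4*z**2/3) dz.
Step 6. Evaluate the standard form: now 4*z**3*log(z)/3 - 4*z**3/9 + 5*log(z + 4) - 4*log(z + 5).
Answer: 4*z**3*log(z)/3 - 4*z**3/9 + 5*log(z + 4) - 4*log(z + 5).


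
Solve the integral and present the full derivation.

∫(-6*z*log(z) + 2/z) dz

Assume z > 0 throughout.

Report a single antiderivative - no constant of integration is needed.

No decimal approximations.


Step 1. Rewrite: now ∫(2/z) dz + ∫(-6*z*log(z)) dz.
Step 2. Evaluate the standard form [assuming z > 0]: now 2*log(z) + ∫(-6*z*log(z)) dz.
Step 3. Integrate ∫(-6*z*log(z)) dz by parts with u = log(z), dv = (-6*z) dz, so v = -3*z**2 [assuming z > 0]: now -3*z**2*log(z) + 2*log(z) + ∫(3*z) dz.
Step 4. Evaluate the standard form: now -3*z**2*log(z) + 3*z**2/2 + 2*log(z).
Answer: -3*z**2*log(z) + 3*z**2/2 + 2*log(z).


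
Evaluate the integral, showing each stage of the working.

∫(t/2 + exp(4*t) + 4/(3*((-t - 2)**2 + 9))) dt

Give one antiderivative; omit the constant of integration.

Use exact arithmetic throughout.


Step 1. Rewrite: now ∫(t/2) dt + ∫(4/(3*((-t - 2)**2 + 9))) dt + ∫(exp(4*t)) dt.
Step 2. Evaluate the standard form: now t**2/4 + ∫(4/(3*((-t - 2)**2 + 9))) dt + ∫(exp(4*t)) dt.
Step 3. Substitute u = -t - 2, turning ∫(4/(3*((-t - 2)**2 + 9))) dt into ∫(-4/(3*(u**2 + 9))) du: now t**2/4 + ∫(-4/(3*(u**2 + 9))) du + ∫(exp(4*t)) dt.
Step 4. Evaluate the standard form: now t**2/4 - 4*atan(u/3)/9 + ∫(exp(4*t)) dt.
Step 5. Substitute back u = -t - 2: now t**2/4 + 4*atan(t/3 + 2/3)/9 + ∫(exp(4*t)) dt.
Step 6. Evaluate the standard form: now t**2/4 + exp(4*t)/4 + 4*atan(t/3 + 2/3)/9.
Answer: t**2/4 + exp(4*t)/4 + 4*atan(t/3 + 2/3)/9.


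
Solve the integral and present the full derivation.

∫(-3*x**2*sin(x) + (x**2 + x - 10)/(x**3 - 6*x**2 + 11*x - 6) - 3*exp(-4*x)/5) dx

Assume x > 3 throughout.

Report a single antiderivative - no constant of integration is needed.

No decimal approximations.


Step 1. Rewrite: now ∫(-3*x**2*sin(x)) dx + ∫((x**2 + x - 10)/(x**3 - 6*x**2 + 11*x - 6)) dx + ∫(-3*exp(-4*x)/5) dx.
Step 2. Decompose ∫((x**2 + x - 10)/(x**3 - 6*x**2 + 11*x - 6)) dx by partial fractions, (x**2 + x - 10)/(x**3 - 6*x**2 + 11*x - 6) = -4/(x - 1) + 4/(x - 2) + 1/(x - 3): now ∫(-3*x**2*sin(x)) dx + ∫(1/(x - 3)) dx + ∫(4/(x - 2)) dx + ∫(-4/(x - 1)) dx + ∫(-3*exp(-4*x)/5) dx.
Step 3. Evaluate the standard form [assuming x > 2]: now 4*log(x - 2) + ∫(-3*x**2*sin(x)) dx + ∫(1/(x - 3)) dx + ∫(-4/(x - 1)) dx + ∫(-3*exp(-4*x)/5) dx.
Step 4. Evaluate the standard form [assuming x > 3]: now log(x - 3) + 4*log(x - 2) + ∫(-3*x**2*sin(x)) dx + ∫(-4/(x - 1)) dx + ∫(-3*exp(-4*x)/5) dx.
Step 5. Evaluate the standard form [assuming x > 1]: now log(x - 3) + 4*log(x - 2) - 4*log(x - 1) + ∫(-3*x**2*sin(x)) dx + ∫(-3*exp(-4*x)/5) dx.
Step 6. Integrate ∫(-3*x**2*sin(x)) dx by parts with u = x**2, dv = (-3*sin(x)) dx, so v = 3*cos(x): now 3*x**2*cos(x) + log(x - 3) + 4*log(x - 2) - 4*log(x - 1) + ∫(-6*x*cos(x)) dx + ∫(-3*exp(-4*x)/5) dx.
Step 7. Integrate ∫(-6*x*cos(x)) dx by parts with u = x, dv = (-6*cos(x)) dx, so v = -6*sin(x): now 3*x**2*cos(x) - 6*x*sin(x) + log(x - 3) + 4*log(x - 2) - 4*log(x - 1) + ∫(-3*exp(-4*x)/5) dx + ∫(6*sin(x)) dx.
Step 8. Evaluate the standard form: now 3*x**2*cos(x) - 6*x*sin(x) + log(x - 3) + 4*log(x - 2) - 4*log(x - 1) - 6*cos(x) + ∫(-3*exp(-4*x)/5) dx.
Step 9. Evaluate the standard form: now 3*x**2*cos(x) - 6*x*sin(x) + log(x - 3) + 4*log(x - 2) - 4*log(x - 1) - 6*cos(x) + 3*exp(-4*x)/20.
Answer: 3*x**2*cos(x) - 6*x*sin(x) + log(x - 3) + 4*log(x - 2) - 4*log(x - 1) - 6*cos(x) + 3*exp(-4*x)/20.


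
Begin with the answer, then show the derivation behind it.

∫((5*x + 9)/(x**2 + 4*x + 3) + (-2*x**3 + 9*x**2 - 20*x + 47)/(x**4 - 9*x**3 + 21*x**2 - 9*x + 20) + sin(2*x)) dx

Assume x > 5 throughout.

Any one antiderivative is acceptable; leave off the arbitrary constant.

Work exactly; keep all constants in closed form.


The answer is -3*log(x - 5) + log(x - 4) + 2*log(x + 1) + 3*log(x + 3) - cos(2*x)/2 + 2*atan(x).
Step 1. Rewrite: now ∫((5*x + 9)/(x**2 + 4*x + 3)) dx + ∫((-2*x**3 + 9*x**2 - 20*x + 47)/(x**4 - 9*x**3 + 21*x**2 - 9*x + 20)) dx + ∫(sin(2*x)) dx.
Step 2. Decompose ∫((5*x + 9)/(x**2 + 4*x + 3)) dx by partial fractions, (5*x + 9)/(x**2 + 4*x + 3) = 3/(x + 3) + 2/(x + 1): now ∫((-2*x**3 + 9*x**2 - 20*x + 47)/(x**4 - 9*x**3 + 21*x**2 - 9*x + 20)) dx + ∫(2/(x + 1)) dx + ∫(3/(x + 3)) dx + ∫(sin(2*x)) dx.
Step 3. Evaluate the standard form [assuming x > -1]: now 2*log(x + 1) + ∫((-2*x**3 + 9*x**2 - 20*x + 47)/(x**4 - 9*x**3 + 21*x**2 - 9*x + 20)) dx + ∫(3/(x + 3)) dx + ∫(sin(2*x)) dx.
Step 4. Evaluate the standard form [assuming x > -3]: now 2*log(x + 1) + 3*log(x + 3) + ∫((-2*x**3 + 9*x**2 - 20*x + 47)/(x**4 - 9*x**3 + 21*x**2 - 9*x + 20)) dx + ∫(sin(2*x)) dx.
Step 5. Decompose ∫((-2*x**3 + 9*x**2 - 20*x + 47)/(x**4 - 9*x**3 + 21*x**2 - 9*x + 20)) dx by partial fractions, (-2*x**3 + 9*x**2 - 20*x + 47)/(x**4 - 9*x**3 + 21*x**2 - 9*x + 20) = 2/(x**2 + 1) + 1/(x - 4) - 3/(x - 5): now 2*log(x + 1) + 3*log(x + 3) + ∫(-3/(x - 5)) dx + ∫(1/(x - 4)) dx + ∫(2/(x**2 + 1)) dx + ∫(sin(2*x)) dx.
Step 6. Evaluate the standard form [assuming x > 4]: now log(x - 4) + 2*log(x + 1) + 3*log(x + 3) + ∫(-3/(x - 5)) dx + ∫(2/(x**2 + 1)) dx + ∫(sin(2*x)) dx.
Step 7. Evaluate the standard form [assuming x > 5]: now -3*log(x - 5) + log(x - 4) + 2*log(x + 1) + 3*log(x + 3) + ∫(2/(x**2 + 1)) dx + ∫(sin(2*x)) dx.
Step 8. Evaluate the standard form: now -3*log(x - 5) + log(x - 4) + 2*log(x + 1) + 3*log(x + 3) + 2*atan(x) + ∫(sin(2*x)) dx.
Step 9. Evaluate the standard form: now -3*log(x - 5) + log(x - 4) + 2*log(x + 1) + 3*log(x + 3) - cos(2*x)/2 + 2*atan(x).
Answer: -3*log(x - 5) + log(x - 4) + 2*log(x + 1) + 3*log(x + 3) - cos(2*x)/2 + 2*atan(x).


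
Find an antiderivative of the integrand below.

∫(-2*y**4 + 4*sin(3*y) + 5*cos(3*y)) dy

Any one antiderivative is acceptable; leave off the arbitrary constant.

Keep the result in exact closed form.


Answer: -2*y**5/5 + 5*sin(3*y)/3 - 4*cos(3*y)/3.


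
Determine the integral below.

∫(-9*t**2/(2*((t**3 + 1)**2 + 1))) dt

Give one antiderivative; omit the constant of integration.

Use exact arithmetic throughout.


Answer: -3*atan(t**3 + 1)/2.


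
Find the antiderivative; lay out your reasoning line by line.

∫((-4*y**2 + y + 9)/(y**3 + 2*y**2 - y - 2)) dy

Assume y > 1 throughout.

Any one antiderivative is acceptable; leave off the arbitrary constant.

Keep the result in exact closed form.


Step 1. Decompose ∫((-4*y**2 + y + 9)/(y**3 + 2*y**2 - y - 2)) dy by partial fractions, (-4*y**2 + y + 9)/(y**3 + 2*y**2 - y - 2) = -3/(y + 2) - 2/(y + 1) + 1/(y - 1): now ∫(1/(y - 1)) dy + ∫(-2/(y + 1)) dy + ∫(-3/(y + 2)) dy.
Step 2. Evaluate the standard form [assuming y > -2]: now -3*log(y + 2) + ∫(1/(y - 1)) dy + ∫(-2/(y + 1)) dy.
Step 3. Evaluate the standard form [assuming y > 1]: now log(y - 1) - 3*log(y + 2) + ∫(-2/(y + 1)) dy.
Step 4. Evaluate the standard form [assuming y > -1]: now log(y - 1) - 2*log(y + 1) - 3*log(y + 2).
Answer: log(y - 1) - 2*log(y + 1) - 3*log(y + 2).


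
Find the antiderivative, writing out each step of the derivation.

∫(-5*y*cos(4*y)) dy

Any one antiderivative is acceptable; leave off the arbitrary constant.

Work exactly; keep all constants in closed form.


Step 1. Integrate ∫(-5*y*cos(4*y)) dy by parts with u = y, dv = (-5*cos(4*y)) dy, so v = -5*sin(4*y)/4: now -5*y*sin(4*y)/4 + ∫(5*sin(4*y)/4) dy.
Step 2. Evaluate the standard form: now -5*y*sin(4*y)/4 - 5*cos(4*y)/16.
Answer: -5*y*sin(4*y)/4 - 5*cos(4*y)/16.


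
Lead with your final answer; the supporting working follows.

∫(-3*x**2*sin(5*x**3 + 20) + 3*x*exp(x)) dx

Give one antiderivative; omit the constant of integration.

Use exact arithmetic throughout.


The answer is 3*x*exp(x) - 3*exp(x) + cos(5*x**3 + 20)/5.
Step 1. Rewrite: now ∫(3*x*exp(x)) dx + ∫(-3*x**2*sin(5*x**3 + 20)) dx.
Step 2. Substitute u = x**3 + 4, turning ∫(-3*x**2*sin(5*x**3 + 20)) dx into ∫(-sin(5*u)) du: now ∫(3*x*exp(x)) dx + ∫(-sin(5*u)) du.
Step 3. Evaluate the standard form: now cos(5*u)/5 + ∫(3*x*exp(x)) dx.
Step 4. Substitute back u = x**3 + 4: now cos(5*x**3 + 20)/5 + ∫(3*x*exp(x)) dx.
Step 5. Integrate ∫(3*x*exp(x)) dx by parts with u = x, dv = (3*exp(x)) dx, so v = 3*exp(x): now 3*x*exp(x) + cos(5*x**3 + 20)/5 + ∫(-3*exp(x)) dx.
Step 6. Evaluate the standard form: now 3*x*exp(x) - 3*exp(x) + cos(5*x**3 + 20)/5.
Answer: 3*x*exp(x) - 3*exp(x) + cos(5*x**3 + 20)/5.


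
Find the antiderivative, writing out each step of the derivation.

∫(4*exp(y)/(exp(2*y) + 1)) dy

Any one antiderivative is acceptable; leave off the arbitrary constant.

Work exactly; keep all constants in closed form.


Step 1. Substitute u = exp(y), turning ∫(4*exp(y)/(exp(2*y) + 1)) dy into ∫(4/(u**2 + 1)) du: now ∫(4/(u**2 + 1)) du.
Step 2. Evaluate the standard form: now 4*atan(u).
Step 3. Substitute back u = exp(y): now 4*atan(exp(y)).
Answer: 4*atan(exp(y)).


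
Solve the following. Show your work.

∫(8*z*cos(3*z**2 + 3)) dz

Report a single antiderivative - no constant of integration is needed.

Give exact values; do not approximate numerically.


Step 1. Substitute u = z**2 + 1, turning ∫(8*z*cos(3*z**2 + 3)) dz into ∫(4*cos(3*u)) du: now ∫(4*cos(3*u)) du.
Step 2. Evaluate the standard form: now 4*sin(3*u)/3.
Step 3. Substitute back u = z**2 + 1: now 4*sin(3*z**2 + 3)/3.
Answer: 4*sin(3*z**2 + 3)/3.


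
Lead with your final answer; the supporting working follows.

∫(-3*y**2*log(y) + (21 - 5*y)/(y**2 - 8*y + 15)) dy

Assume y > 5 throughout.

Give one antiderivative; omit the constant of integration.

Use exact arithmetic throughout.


The answer is -y**3*log(y) + y**3/3 - 2*log(y - 5) - 3*log(y - 3).
Step 1. Rewrite: now ∫(-3*y**2*log(y)) dy + ∫((21 - 5*y)/(y**2 - 8*y + 15)) dy.
Step 2. Integrate ∫(-3*y**2*log(y)) dy by parts with u = log(y), dv = (-3*y**2) dy, so v = -y**3 [assuming y > 0]: now -y**3*log(y) + ∫(y**2) dy + ∫((21 - 5*y)/(y**2 - 8*y + 15)) dy.
Step 3. Evaluate the standard form: now -y**3*log(y) + y**3/3 + ∫((21 - 5*y)/(y**2 - 8*y + 15)) dy.
Step 4. Decompose ∫((21 - 5*y)/(y**2 - 8*y + 15)) dy by partial fractions, (21 - 5*y)/(y**2 - 8*y + 15) = -3/(y - 3) - 2/(y - 5): now -y**3*log(y) + y**3/3 + ∫(-2/(y - 5)) dy + ∫(-3/(y - 3)) dy.
Step 5. Evaluate the standard form [assuming y > 3]: now -y**3*log(y) + y**3/3 - 3*log(y - 3) + ∫(-2/(y - 5)) dy.
Step 6. Evaluate the standard form [assuming y > 5]: now -y**3*log(y) + y**3/3 - 2*log(y - 5) - 3*log(y - 3).
Answer: -y**3*log(y) + y**3/3 - 2*log(y - 5) - 3*log(y - 3).


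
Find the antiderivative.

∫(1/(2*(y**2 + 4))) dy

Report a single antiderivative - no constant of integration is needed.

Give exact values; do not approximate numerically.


Answer: atan(y/2)/4.


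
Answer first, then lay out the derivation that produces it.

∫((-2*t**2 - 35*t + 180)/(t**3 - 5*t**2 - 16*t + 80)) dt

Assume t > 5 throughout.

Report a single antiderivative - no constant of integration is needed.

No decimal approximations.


The answer is -5*log(t - 5) - log(t - 4) + 4*log(t + 4).
Step 1. Decompose ∫((-2*t**2 - 35*t + 180)/(t**3 - 5*t**2 - 16*t + 80)) dt by partial fractions, (-2*t**2 - 35*t + 180)/(t**3 - 5*t**2 - 16*t + 80) = 4/(t + 4) - 1/(t - 4) - 5/(t - 5): now ∫(-5/(t - 5)) dt + ∫(-1/(t - 4)) dt + ∫(4/(t + 4)) dt.
Step 2. Evaluate the standard form [assuming t > 4]: now -log(t - 4) + ∫(-5/(t - 5)) dt + ∫(4/(t + 4)) dt.
Step 3. Evaluate the standard form [assuming t > -4]: now -log(t - 4) + 4*log(t + 4) + ∫(-5/(t - 5)) dt.
Step 4. Evaluate the standard form [assuming t > 5]: now -5*log(t - 5) - log(t - 4) + 4*log(t + 4).
Answer: -5*log(t - 5) - log(t - 4) + 4*log(t + 4).


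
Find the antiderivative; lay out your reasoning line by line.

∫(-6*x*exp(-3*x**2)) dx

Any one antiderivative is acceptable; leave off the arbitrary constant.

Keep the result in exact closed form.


Step 1. Substitute u = x**2, turning ∫(-6*x*exp(-3*x**2)) dx into ∫(-3*exp(-3*u)) du: now ∫(-3*exp(-3*u)) du.
Step 2. Evaluate the standard form: now exp(-3*u).
Step 3. Substitute back u = x**2: now exp(-3*x**2).
Answer: exp(-3*x**2).


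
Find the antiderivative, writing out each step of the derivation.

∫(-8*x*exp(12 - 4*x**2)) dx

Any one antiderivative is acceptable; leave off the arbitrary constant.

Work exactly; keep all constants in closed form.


Step 1. Substitute u = x**2 - 3, turning ∫(-8*x*exp(12 - 4*x**2)) dx into ∫(-4*exp(-4*u)) du: now ∫(-4*exp(-4*u)) du.
Step 2. Evaluate the standard form: now exp(-4*u).
Step 3. Substitute back u = x**2 - 3: now exp(12 - 4*x**2).
Answer: exp(12 - 4*x**2).


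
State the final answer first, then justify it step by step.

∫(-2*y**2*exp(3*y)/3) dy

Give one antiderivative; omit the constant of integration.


The answer is -2*y**2*exp(3*y)/9 + 4*y*exp(3*y)/27 - 4*exp(3*y)/81.
Step 1. Integrate ∫(-2*y**2*exp(3*y)/3) dy by parts with u = y**2, dv = (-2*exp(3*y)/3) dy, so v = -2*exp(3*y)/9: now -2*y**2*exp(3*y)/9 + ∫(4*y*exp(3*y)/9) dy.
Step 2. Integrate ∫(4*y*exp(3*y)/9) dy by parts with u = y, dv = (4*exp(3*y)/9) dy, so v = 4*exp(3*y)/27: now -2*y**2*exp(3*y)/9 + 4*y*exp(3*y)/27 + ∫(-4*exp(3*y)/27) dy.
Step 3. Evaluate the standard form: now -2*y**2*exp(3*y)/9 + 4*y*exp(3*y)/27 - 4*exp(3*y)/81.
Answer: -2*y**2*exp(3*y)/9 + 4*y*exp(3*y)/27 - 4*exp(3*y)/81.


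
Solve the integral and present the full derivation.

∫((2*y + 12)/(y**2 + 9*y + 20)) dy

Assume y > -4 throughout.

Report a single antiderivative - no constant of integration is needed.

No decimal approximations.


Step 1. Decompose ∫((2*y + 12)/(y**2 + 9*y + 20)) dy by partial fractions, (2*y + 12)/(y**2 + 9*y + 20) = -2/(y + 5) + 4/(y + 4): now ∫(4/(y + 4)) dy + ∫(-2/(y + 5)) dy.
Step 2. Evaluate the standard form [assuming y > -4]: now 4*log(y + 4) + ∫(-2/(y + 5)) dy.
Step 3. Evaluate the standard form [assuming y > -5]: now 4*log(y + 4) - 2*log(y + 5).
Answer: 4*log(y + 4) - 2*log(y + 5).


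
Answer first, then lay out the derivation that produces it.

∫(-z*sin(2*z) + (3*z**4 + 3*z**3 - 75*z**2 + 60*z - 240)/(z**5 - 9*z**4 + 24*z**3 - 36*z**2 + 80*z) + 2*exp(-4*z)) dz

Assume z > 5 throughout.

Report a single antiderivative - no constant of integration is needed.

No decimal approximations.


The answer is z*cos(2*z)/2 - 3*log(z) + 3*log(z - 5) + 3*log(z - 4) - sin(2*z)/4 + 3*atan(z/2)/2 - exp(-4*z)/2.
Step 1. Rewrite: now ∫(-z*sin(2*z)) dz + ∫((3*z**4 + 3*z**3 - 75*z**2 + 60*z - 240)/(z**5 - 9*z**4 + 24*z**3 - 36*z**2 + 80*z)) dz + ∫(2*exp(-4*z)) dz.
Step 2. Decompose ∫((3*z**4 + 3*z**3 - 75*z**2 + 60*z - 240)/(z**5 - 9*z**4 + 24*z**3 - 36*z**2 + 80*z)) dz by partial fractions, (3*z**4 + 3*z**3 - 75*z**2 + 60*z - 240)/(z**5 - 9*z**4 + 24*z**3 - 36*z**2 + 80*z) = 3/(z**2 + 4) + 3/(z - 4) + 3/(z - 5) - 3/z: now ∫(-3/z) dz + ∫(-z*sin(2*z)) dz + ∫(3/(z - 5)) dz + ∫(3/(z - 4)) dz + ∫(3/(z**2 + 4)) dz + ∫(2*exp(-4*z)) dz.
Step 3. Evaluate the standard form [assuming z > 0]: now -3*log(z) + ∫(-z*sin(2*z)) dz + ∫(3/(z - 5)) dz + ∫(3/(z - 4)) dz + ∫(3/(z**2 + 4)) dz + ∫(2*exp(-4*z)) dz.
Step 4. Evaluate the standard form [assuming z > 4]: now -3*log(z) + 3*log(z - 4) + ∫(-z*sin(2*z)) dz + ∫(3/(z - 5)) dz + ∫(3/(z**2 + 4)) dz + ∫(2*exp(-4*z)) dz.
Step 5. Evaluate the standard form [assuming z > 5]: now -3*log(z) + 3*log(z - 5) + 3*log(z - 4) + ∫(-z*sin(2*z)) dz + ∫(3/(z**2 + 4)) dz + ∫(2*exp(-4*z)) dz.
Step 6. Evaluate the standard form: now -3*log(z) + 3*log(z - 5) + 3*log(z - 4) + 3*atan(z/2)/2 + ∫(-z*sin(2*z)) dz + ∫(2*exp(-4*z)) dz.
Step 7. Evaluate the standard form: now -3*log(z) + 3*log(z - 5) + 3*log(z - 4) + 3*atan(z/2)/2 + ∫(-z*sin(2*z)) dz - exp(-4*z)/2.
Step 8. Integrate ∫(-z*sin(2*z)) dz by parts with u = z, dv = (-sin(2*z)) dz, so v = cos(2*z)/2: now z*cos(2*z)/2 - 3*log(z) + 3*log(z - 5) + 3*log(z - 4) + 3*atan(z/2)/2 + ∫(-cos(2*z)/2) dz - exp(-4*z)/2.
Step 9. Evaluate the standard form: now z*cos(2*z)/2 - 3*log(z) + 3*log(z - 5) + 3*log(z - 4) - sin(2*z)/4 + 3*atan(z/2)/2 - exp(-4*z)/2.
Answer: z*cos(2*z)/2 - 3*log(z) + 3*log(z - 5) + 3*log(z - 4) - sin(2*z)/4 + 3*atan(z/2)/2 - exp(-4*z)/2.


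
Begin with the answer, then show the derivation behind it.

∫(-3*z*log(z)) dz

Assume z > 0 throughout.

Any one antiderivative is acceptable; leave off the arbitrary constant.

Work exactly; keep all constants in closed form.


The answer is -3*z**2*log(z)/2 + 3*z**2/4.
Step 1. Integrate ∫(-3*z*log(z)) dz by parts with u = log(z), dv = (-3*z) dz, so v = -3*z**2/2 [assuming z > 0]: now -3*z**2*log(z)/2 + ∫(3*z/2) dz.
Step 2. Evaluate the standard form: now -3*z**2*log(z)/2 + 3*z**2/4.
Answer: -3*z**2*log(z)/2 + 3*z**2/4.


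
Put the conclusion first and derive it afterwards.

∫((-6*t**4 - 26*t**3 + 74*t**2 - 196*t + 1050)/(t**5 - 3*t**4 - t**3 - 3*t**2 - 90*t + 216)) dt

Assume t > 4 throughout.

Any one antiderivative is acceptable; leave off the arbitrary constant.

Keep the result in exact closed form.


The answer is -5*log(t - 4) - 5*log(t - 2) + 4*log(t + 3) - 2*atan(t/3)/3.
Step 1. Decompose ∫((-6*t**4 - 26*t**3 + 74*t**2 - 196*t + 1050)/(t**5 - 3*t**4 - t**3 - 3*t**2 - 90*t + 216)) dt by partial fractions, (-6*t**4 - 26*t**3 + 74*t**2 - 196*t + 1050)/(t**5 - 3*t**4 - t**3 - 3*t**2 - 90*t + 216) = -2/(t**2 + 9) + 4/(t + 3) - 5/(t - 2) - 5/(t - 4): now ∫(-5/(t - 4)) dt + ∫(-5/(t - 2)) dt + ∫(4/(t + 3)) dt + ∫(-2/(t**2 + 9)) dt.
Step 2. Evaluate the standard form [assuming t > -3]: now 4*log(t + 3) + ∫(-5/(t - 4)) dt + ∫(-5/(t - 2)) dt + ∫(-2/(t**2 + 9)) dt.
Step 3. Evaluate the standard form [assuming t > 4]: now -5*log(t - 4) + 4*log(t + 3) + ∫(-5/(t - 2)) dt + ∫(-2/(t**2 + 9)) dt.
Step 4. Evaluate the standard form [assuming t > 2]: now -5*log(t - 4) - 5*log(t - 2) + 4*log(t + 3) + ∫(-2/(t**2 + 9)) dt.
Step 5. Evaluate the standard form: now -5*log(t - 4) - 5*log(t - 2) + 4*log(t + 3) - 2*atan(t/3)/3.
Answer: -5*log(t - 4) - 5*log(t - 2) + 4*log(t + 3) - 2*atan(t/3)/3.


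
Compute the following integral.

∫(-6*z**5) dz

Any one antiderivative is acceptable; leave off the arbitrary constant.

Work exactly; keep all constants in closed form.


Answer: -z**6.


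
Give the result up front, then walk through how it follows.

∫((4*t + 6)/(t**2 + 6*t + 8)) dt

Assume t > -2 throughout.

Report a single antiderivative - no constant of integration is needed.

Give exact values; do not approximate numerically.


The answer is -log(t + 2) + 5*log(t + 4).
Step 1. Decompose ∫((4*t + 6)/(t**2 + 6*t + 8)) dt by partial fractions, (4*t + 6)/(t**2 + 6*t + 8) = 5/(t + 4) - 1/(t + 2): now ∫(-1/(t + 2)) dt + ∫(5/(t + 4)) dt.
Step 2. Evaluate the standard form [assuming t > -4]: now 5*log(t + 4) + ∫(-1/(t + 2)) dt.
Step 3. Evaluate the standard form [assuming t > -2]: now -log(t + 2) + 5*log(t + 4).
Answer: -log(t + 2) + 5*log(t + 4).


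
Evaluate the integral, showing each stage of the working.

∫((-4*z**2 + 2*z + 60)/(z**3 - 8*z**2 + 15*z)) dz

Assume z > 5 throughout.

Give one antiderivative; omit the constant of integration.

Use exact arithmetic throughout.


Step 1. Decompose ∫((-4*z**2 + 2*z + 60)/(z**3 - 8*z**2 + 15*z)) dz by partial fractions, (-4*z**2 + 2*z + 60)/(z**3 - 8*z**2 + 15*z) = -5/(z - 3) - 3/(z - 5) + 4/z: now ∫(4/z) dz + ∫(-3/(z - 5)) dz + ∫(-5/(z - 3)) dz.
Step 2. Evaluate the standard form [assuming z > 0]: now 4*log(z) + ∫(-3/(z - 5)) dz + ∫(-5/(z - 3)) dz.
Step 3. Evaluate the standard form [assuming z > 5]: now 4*log(z) - 3*log(z - 5) + ∫(-5/(z - 3)) dz.
Step 4. Evaluate the standard form [assuming z > 3]: now 4*log(z) - 3*log(z - 5) - 5*log(z - 3).
Answer: 4*log(z) - 3*log(z - 5) - 5*log(z - 3).


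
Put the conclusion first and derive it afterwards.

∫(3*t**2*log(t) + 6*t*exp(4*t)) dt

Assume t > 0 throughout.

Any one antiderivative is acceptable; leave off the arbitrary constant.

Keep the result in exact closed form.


The answer is t**3*log(t) - t**3/3 + 3*t*exp(4*t)/2 - 3*exp(4*t)/8.
Step 1. Rewrite: now ∫(6*t*exp(4*t)) dt + ∫(3*t**2*log(t)) dt.
Step 2. Integrate ∫(6*t*exp(4*t)) dt by parts with u = t, dv = (6*exp(4*t)) dt, so v = 3*exp(4*t)/2: now 3*t*exp(4*t)/2 + ∫(3*t**2*log(t)) dt + ∫(-3*exp(4*t)/2) dt.
Step 3. Evaluate the standard form: now 3*t*exp(4*t)/2 - 3*exp(4*t)/8 + ∫(3*t**2*log(t)) dt.
Step 4. Integrate ∫(3*t**2*log(t)) dt by parts with u = log(t), dv = (3*t**2) dt, so v = t**3 [assuming t > 0]: now t**3*log(t) + 3*t*exp(4*t)/2 - 3*exp(4*t)/8 + ∫(-t**2) dt.
Step 5. Evaluate the standard form: now t**3*log(t) - t**3/3 + 3*t*exp(4*t)/2 - 3*exp(4*t)/8.
Answer: t**3*log(t) - t**3/3 + 3*t*exp(4*t)/2 - 3*exp(4*t)/8.


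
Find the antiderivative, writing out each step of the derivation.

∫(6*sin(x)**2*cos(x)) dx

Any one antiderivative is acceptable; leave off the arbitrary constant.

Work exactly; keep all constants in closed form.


Step 1. Substitute u = sin(x), turning ∫(6*sin(x)**2*cos(x)) dx into ∫(6*u**2) du: now ∫(6*u**2) du.
Step 2. Evaluate the standard form: now 2*u**3.
Step 3. Substitute back u = sin(x): now 2*sin(x)**3.
Answer: 2*sin(x)**3.


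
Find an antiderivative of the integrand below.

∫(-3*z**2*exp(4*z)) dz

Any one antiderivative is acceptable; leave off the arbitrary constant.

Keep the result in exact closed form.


Answer: -3*z**2*exp(4*z)/4 + 3*z*exp(4*z)/8 - 3*exp(4*z)/32.


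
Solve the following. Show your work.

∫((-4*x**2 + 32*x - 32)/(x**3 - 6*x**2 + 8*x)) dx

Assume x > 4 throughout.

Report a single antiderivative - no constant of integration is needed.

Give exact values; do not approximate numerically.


Step 1. Decompose ∫((-4*x**2 + 32*x - 32)/(x**3 - 6*x**2 + 8*x)) dx by partial fractions, (-4*x**2 + 32*x - 32)/(x**3 - 6*x**2 + 8*x) = -4/(x - 2) + 4/(x - 4) - 4/x: now ∫(-4/x) dx + ∫(4/(x - 4)) dx + ∫(-4/(x - 2)) dx.
Step 2. Evaluate the standard form [assuming x > 4]: now 4*log(x - 4) + ∫(-4/x) dx + ∫(-4/(x - 2)) dx.
Step 3. Evaluate the standard form [assuming x > 2]: now 4*log(x - 4) - 4*log(x - 2) + ∫(-4/x) dx.
Step 4. Evaluate the standard form [assuming x > 0]: now -4*log(x) + 4*log(x - 4) - 4*log(x - 2).
Answer: -4*log(x) + 4*log(x - 4) - 4*log(x - 2).


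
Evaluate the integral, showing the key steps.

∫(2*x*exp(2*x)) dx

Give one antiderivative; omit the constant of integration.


Step 1. Integrate ∫(2*x*exp(2*x)) dx by parts with u = x, dv = (2*exp(2*x)) dx, so v = exp(2*x): now x*exp(2*x) + ∫(-exp(2*x)) dx.
Step 2. Evaluate the standard form: now x*exp(2*x) - exp(2*x)/2.
Answer: x*exp(2*x) - exp(2*x)/2.


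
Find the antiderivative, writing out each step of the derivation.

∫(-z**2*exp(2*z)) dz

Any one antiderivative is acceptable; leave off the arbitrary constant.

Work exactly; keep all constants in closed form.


Step 1. Integrate ∫(-z**2*exp(2*z)) dz by parts with u = z**2, dv = (-exp(2*z)) dz, so v = -exp(2*z)/2: now -z**2*exp(2*z)/2 + ∫(z*exp(2*z)) dz.
Step 2. Integrate ∫(z*exp(2*z)) dz by parts with u = z, dv = (exp(2*z)) dz, so v = exp(2*z)/2: now -z**2*exp(2*z)/2 + z*exp(2*z)/2 + ∫(-exp(2*z)/2) dz.
Step 3. Evaluate the standard form: now -z**2*exp(2*z)/2 + z*exp(2*z)/2 - exp(2*z)/4.
Answer: -z**2*exp(2*z)/2 + z*exp(2*z)/2 - exp(2*z)/4.


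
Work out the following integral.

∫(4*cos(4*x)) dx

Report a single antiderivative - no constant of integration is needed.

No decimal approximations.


Answer: sin(4*x).


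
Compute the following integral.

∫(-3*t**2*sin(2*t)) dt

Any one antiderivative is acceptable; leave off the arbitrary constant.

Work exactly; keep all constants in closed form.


Answer: 3*t**2*cos(2*t)/2 - 3*t*sin(2*t)/2 - 3*cos(2*t)/4.


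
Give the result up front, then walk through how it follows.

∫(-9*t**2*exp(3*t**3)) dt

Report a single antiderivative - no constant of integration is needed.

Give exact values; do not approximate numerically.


The answer is -exp(3*t**3).
Step 1. Substitute u = t**3, turning ∫(-9*t**2*exp(3*t**3)) dt into ∫(-3*exp(3*u)) du: now ∫(-3*exp(3*u)) du.
Step 2. Evaluate the standard form: now -exp(3*u).
Step 3. Substitute back u = t**3: now -exp(3*t**3).
Answer: -exp(3*t**3).


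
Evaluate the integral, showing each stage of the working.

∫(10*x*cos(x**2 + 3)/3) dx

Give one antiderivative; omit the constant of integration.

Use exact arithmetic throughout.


Step 1. Substitute u = x**2 + 3, turning ∫(10*x*cos(x**2 + 3)/3) dx into ∫(5*cos(u)/3) du: now ∫(5*cos(u)/3) du.
Step 2. Evaluate the standard form: now 5*sin(u)/3.
Step 3. Substitute back u = x**2 + 3: now 5*sin(x**2 + 3)/3.
Answer: 5*sin(x**2 + 3)/3.


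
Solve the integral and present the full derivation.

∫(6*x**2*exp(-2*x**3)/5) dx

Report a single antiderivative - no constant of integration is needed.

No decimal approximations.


Step 1. Substitute u = x**3, turning ∫(6*x**2*exp(-2*x**3)/5) dx into ∫(2*exp(-2*u)/5) du: now ∫(2*exp(-2*u)/5) du.
Step 2. Evaluate the standard form: now -exp(-2*u)/5.
Step 3. Substitute back u = x**3: now -exp(-2*x**3)/5.
Answer: -exp(-2*x**3)/5.


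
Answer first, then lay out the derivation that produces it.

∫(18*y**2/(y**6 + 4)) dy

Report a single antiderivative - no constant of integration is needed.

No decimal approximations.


The answer is 3*atan(y**3/2).
Step 1. Substitute u = y**3, turning ∫(18*y**2/(y**6 + 4)) dy into ∫(6/(u**2 + 4)) du: now ∫(6/(u**2 + 4)) du.
Step 2. Evaluate the standard form: now 3*atan(u/2).
Step 3. Substitute back u = y**3: now 3*atan(y**3/2).
Answer: 3*atan(y**3/2).


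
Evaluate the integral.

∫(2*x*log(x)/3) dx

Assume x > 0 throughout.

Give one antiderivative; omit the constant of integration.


Answer: x**2*log(x)/3 - x**2/6.


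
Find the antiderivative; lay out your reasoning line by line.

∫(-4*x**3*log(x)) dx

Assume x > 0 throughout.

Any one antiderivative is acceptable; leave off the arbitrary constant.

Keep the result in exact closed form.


Step 1. Integrate ∫(-4*x**3*log(x)) dx by parts with u = log(x), dv = (-4*x**3) dx, so v = -x**4 [assuming x > 0]: now -x**4*log(x) + ∫(x**3) dx.
Step 2. Evaluate the standard form: now -x**4*log(x) + x**4/4.
Answer: -x**4*log(x) + x**4/4.


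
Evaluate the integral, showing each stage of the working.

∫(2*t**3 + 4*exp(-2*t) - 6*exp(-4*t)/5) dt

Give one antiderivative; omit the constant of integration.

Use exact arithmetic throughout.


Step 1. Rewrite: now ∫(2*t**3) dt + ∫(-6*exp(-4*t)/5) dt + ∫(4*exp(-2*t)) dt.
Step 2. Evaluate the standard form: now t**4/2 + ∫(-6*exp(-4*t)/5) dt + ∫(4*exp(-2*t)) dt.
Step 3. Evaluate the standard form: now t**4/2 + ∫(-6*exp(-4*t)/5) dt - 2*exp(-2*t).
Step 4. Evaluate the standard form: now t**4/2 - 2*exp(-2*t) + 3*exp(-4*t)/10.
Answer: t**4/2 - 2*exp(-2*t) + 3*exp(-4*t)/10.


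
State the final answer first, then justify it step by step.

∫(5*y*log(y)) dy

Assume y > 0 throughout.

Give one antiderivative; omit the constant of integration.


The answer is 5*y**2*log(y)/2 - 5*y**2/4.
Step 1. Integrate ∫(5*y*log(y)) dy by parts with u = log(y), dv = (5*y) dy, so v = 5*y**2/2 [assuming y > 0]: now 5*y**2*log(y)/2 + ∫(-5*y/2) dy.
Step 2. Evaluate the standard form: now 5*y**2*log(y)/2 - 5*y**2/4.
Answer: 5*y**2*log(y)/2 - 5*y**2/4.


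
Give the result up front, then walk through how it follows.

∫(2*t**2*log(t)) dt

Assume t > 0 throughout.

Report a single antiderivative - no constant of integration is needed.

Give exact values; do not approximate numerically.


The answer is 2*t**3*log(t)/3 - 2*t**3/9.
Step 1. Integrate ∫(2*t**2*log(t)) dt by parts with u = log(t), dv = (2*t**2) dt, so v = 2*t**3/3 [assuming t > 0]: now 2*t**3*log(t)/3 + ∫(-2*t**2/3) dt.
Step 2. Evaluate the standard form: now 2*t**3*log(t)/3 - 2*t**3/9.
Answer: 2*t**3*log(t)/3 - 2*t**3/9.


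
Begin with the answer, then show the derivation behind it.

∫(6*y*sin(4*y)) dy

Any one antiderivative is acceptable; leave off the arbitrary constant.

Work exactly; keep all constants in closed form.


The answer is -3*y*cos(4*y)/2 + 3*sin(4*y)/8.
Step 1. Integrate ∫(6*y*sin(4*y)) dy by parts with u = y, dv = (6*sin(4*y)) dy, so v = -3*cos(4*y)/2: now -3*y*cos(4*y)/2 + ∫(3*cos(4*y)/2) dy.
Step 2. Evaluate the standard form: now -3*y*cos(4*y)/2 + 3*sin(4*y)/8.
Answer: -3*y*cos(4*y)/2 + 3*sin(4*y)/8.


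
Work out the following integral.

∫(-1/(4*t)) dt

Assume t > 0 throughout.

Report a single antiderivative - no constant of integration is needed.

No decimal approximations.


Answer: -log(t)/4.


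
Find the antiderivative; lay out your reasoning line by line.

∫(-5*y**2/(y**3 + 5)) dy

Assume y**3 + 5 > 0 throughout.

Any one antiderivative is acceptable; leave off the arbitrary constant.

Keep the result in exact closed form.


Step 1. Substitute u = y**3 + 5, turning ∫(-5*y**2/(y**3 + 5)) dy into ∫(-5/(3*u)) du: now ∫(-5/(3*u)) du.
Step 2. Evaluate the standard form [assuming u > 0]: now -5*log(u)/3.
Step 3. Substitute back u = y**3 + 5: now -5*log(y**3 + 5)/3.
Answer: -5*log(y**3 + 5)/3.


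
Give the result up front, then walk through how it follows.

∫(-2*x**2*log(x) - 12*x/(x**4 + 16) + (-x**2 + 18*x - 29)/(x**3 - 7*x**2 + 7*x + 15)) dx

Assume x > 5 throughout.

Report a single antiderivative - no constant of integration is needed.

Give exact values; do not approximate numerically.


The answer is -2*x**3*log(x)/3 + 2*x**3/9 + 3*log(x - 5) - 2*log(x - 3) - 2*log(x + 1) - 3*atan(x**2/4)/2.
Step 1. Rewrite: now ∫(-12*x/(x**4 + 16)) dx + ∫(-2*x**2*log(x)) dx + ∫((-x**2 + 18*x - 29)/(x**3 - 7*x**2 + 7*x + 15)) dx.
Step 2. Integrate ∫(-2*x**2*log(x)) dx by parts with u = log(x), dv = (-2*x**2) dx, so v = -2*x**3/3 [assuming x > 0]: now -2*x**3*log(x)/3 + ∫(2*x**2/3) dx + ∫(-12*x/(x**4 + 16)) dx + ∫((-x**2 + 18*x - 29)/(x**3 - 7*x**2 + 7*x + 15)) dx.
Step 3. Evaluate the standard form: now -2*x**3*log(x)/3 + 2*x**3/9 + ∫(-12*x/(x**4 + 16)) dx + ∫((-x**2 + 18*x - 29)/(x**3 - 7*x**2 + 7*x + 15)) dx.
Step 4. Decompose ∫((-x**2 + 18*x - 29)/(x**3 - 7*x**2 + 7*x + 15)) dx by partial fractions, (-x**2 + 18*x - 29)/(x**3 - 7*x**2 + 7*x + 15) = -2/(x + 1) - 2/(x - 3) + 3/(x - 5): now -2*x**3*log(x)/3 + 2*x**3/9 + ∫(-12*x/(x**4 + 16)) dx + ∫(3/(x - 5)) dx + ∫(-2/(x - 3)) dx + ∫(-2/(x + 1)) dx.
Step 5. Evaluate the standard form [assuming x > 5]: now -2*x**3*log(x)/3 + 2*x**3/9 + 3*log(x - 5) + ∫(-12*x/(x**4 + 16)) dx + ∫(-2/(x - 3)) dx + ∫(-2/(x + 1)) dx.
Step 6. Evaluate the standard form [assuming x > 3]: now -2*x**3*log(x)/3 + 2*x**3/9 + 3*log(x - 5) - 2*log(x - 3) + ∫(-12*x/(x**4 + 16)) dx + ∫(-2/(x + 1)) dx.
Step 7. Evaluate the standard form [assuming x > -1]: now -2*x**3*log(x)/3 + 2*x**3/9 + 3*log(x - 5) - 2*log(x - 3) - 2*log(x + 1) + ∫(-12*x/(x**4 + 16)) dx.
Step 8. Substitute u = x**2, turning ∫(-12*x/(x**4 + 16)) dx into ∫(-6/(u**2 + 16)) du: now -2*x**3*log(x)/3 + 2*x**3/9 + 3*log(x - 5) - 2*log(x - 3) - 2*log(x + 1) + ∫(-6/(u**2 + 16)) du.
Step 9. Evaluate the standard form: now -2*x**3*log(x)/3 + 2*x**3/9 + 3*log(x - 5) - 2*log(x - 3) - 2*log(x + 1) - 3*atan(u/4)/2.
Step 10. Substitute back u = x**2: now -2*x**3*log(x)/3 + 2*x**3/9 + 3*log(x - 5) - 2*log(x - 3) - 2*log(x + 1) - 3*atan(x**2/4)/2.
Answer: -2*x**3*log(x)/3 + 2*x**3/9 + 3*log(x - 5) - 2*log(x - 3) - 2*log(x + 1) - 3*atan(x**2/4)/2.


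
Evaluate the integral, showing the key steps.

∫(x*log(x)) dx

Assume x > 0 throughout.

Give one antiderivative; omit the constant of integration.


Step 1. Integrate ∫(x*log(x)) dx by parts with u = log(x), dv = (x) dx, so v = x**2/2 [assuming x > 0]: now x**2*log(x)/2 + ∫(-x/2) dx.
Step 2. Evaluate the standard form: now x**2*log(x)/2 - x**2/4.
Answer: x**2*log(x)/2 - x**2/4.


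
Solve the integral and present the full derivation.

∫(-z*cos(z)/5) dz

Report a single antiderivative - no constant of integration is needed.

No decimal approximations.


Step 1. Integrate ∫(-z*cos(z)/5) dz by parts with u = z, dv = (-cos(z)/5) dz, so v = -sin(z)/5: now -z*sin(z)/5 + ∫(sin(z)/5) dz.
Step 2. Evaluate the standard form: now -z*sin(z)/5 - cos(z)/5.
Answer: -z*sin(z)/5 - cos(z)/5.


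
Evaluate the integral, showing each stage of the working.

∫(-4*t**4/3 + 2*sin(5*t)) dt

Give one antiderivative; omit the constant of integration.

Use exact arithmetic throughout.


Step 1. Rewrite: now ∫(-4*t**4/3) dt + ∫(2*sin(5*t)) dt.
Step 2. Evaluate the standard form: now -2*cos(5*t)/5 + ∫(-4*t**4/3) dt.
Step 3. Evaluate the standard form: now -4*t**5/15 - 2*cos(5*t)/5.
Answer: -4*t**5/15 - 2*cos(5*t)/5.


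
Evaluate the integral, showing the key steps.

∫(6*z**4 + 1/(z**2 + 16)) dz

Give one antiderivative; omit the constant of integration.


Step 1. Rewrite: now ∫(6*z**4) dz + ∫(1/(z**2 + 16)) dz.
Step 2. Evaluate the standard form: now 6*z**5/5 + ∫(1/(z**2 + 16)) dz.
Step 3. Evaluate the standard form: now 6*z**5/5 + atan(z/4)/4.
Answer: 6*z**5/5 + atan(z/4)/4.


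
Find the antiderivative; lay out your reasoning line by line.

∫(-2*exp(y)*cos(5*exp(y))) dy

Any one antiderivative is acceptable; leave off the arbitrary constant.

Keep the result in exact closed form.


Step 1. Substitute u = exp(y), turning ∫(-2*exp(y)*cos(5*exp(y))) dy into ∫(-2*cos(5*u)) du: now ∫(-2*cos(5*u)) du.
Step 2. Evaluate the standard form: now -2*sin(5*u)/5.
Step 3. Substitute back u = exp(y): now -2*sin(5*exp(y))/5.
Answer: -2*sin(5*exp(y))/5.


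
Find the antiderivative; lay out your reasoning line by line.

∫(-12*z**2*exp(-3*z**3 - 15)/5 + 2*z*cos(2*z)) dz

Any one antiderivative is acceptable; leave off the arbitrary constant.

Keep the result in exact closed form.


Step 1. Rewrite: now ∫(2*z*cos(2*z)) dz + ∫(-12*z**2*exp(-3*z**3 - 15)/5) dz.
Step 2. Integrate ∫(2*z*cos(2*z)) dz by parts with u = z, dv = (2*cos(2*z)) dz, so v = sin(2*z): now z*sin(2*z) + ∫(-12*z**2*exp(-3*z**3 - 15)/5) dz + ∫(-sin(2*z)) dz.
Step 3. Evaluate the standard form: now z*sin(2*z) + cos(2*z)/2 + ∫(-12*z**2*exp(-3*z**3 - 15)/5) dz.
Step 4. Substitute u = z**3 + 5, turning ∫(-12*z**2*exp(-3*z**3 - 15)/5) dz into ∫(-4*exp(-3*u)/5) du: now z*sin(2*z) + cos(2*z)/2 + ∫(-4*exp(-3*u)/5) du.
Step 5. Evaluate the standard form: now z*sin(2*z) + cos(2*z)/2 + 4*exp(-3*u)/15.
Step 6. Substitute back u = z**3 + 5: now z*sin(2*z) + 4*exp(-3*z**3 - 15)/15 + cos(2*z)/2.
Answer: z*sin(2*z) + 4*exp(-3*z**3 - 15)/15 + cos(2*z)/2.


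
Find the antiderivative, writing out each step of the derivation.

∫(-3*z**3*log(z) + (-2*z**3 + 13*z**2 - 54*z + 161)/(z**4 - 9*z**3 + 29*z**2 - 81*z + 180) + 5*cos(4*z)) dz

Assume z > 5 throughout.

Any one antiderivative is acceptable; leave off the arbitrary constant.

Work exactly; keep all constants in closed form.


Step 1. Rewrite: now ∫(-3*z**3*log(z)) dz + ∫((-2*z**3 + 13*z**2 - 54*z + 161)/(z**4 - 9*z**3 + 29*z**2 - 81*z + 180)) dz + ∫(5*cos(4*z)) dz.
Step 2. Evaluate the standard form: now 5*sin(4*z)/4 + ∫(-3*z**3*log(z)) dz + ∫((-2*z**3 + 13*z**2 - 54*z + 161)/(z**4 - 9*z**3 + 29*z**2 - 81*z + 180)) dz.
Step 3. Integrate ∫(-3*z**3*log(z)) dz by parts with u = log(z), dv = (-3*z**3) dz, so v = -3*z**4/4 [assuming z > 0]: now -3*z**4*log(z)/4 + 5*sin(4*z)/4 + ∫(3*z**3/4) dz + ∫((-2*z**3 + 13*z**2 - 54*z + 161)/(z**4 - 9*z**3 + 29*z**2 - 81*z + 180)) dz.
Step 4. Evaluate the standard form: now -3*z**4*log(z)/4 + 3*z**4/16 + 5*sin(4*z)/4 + ∫((-2*z**3 + 13*z**2 - 54*z + 161)/(z**4 - 9*z**3 + 29*z**2 - 81*z + 180)) dz.
Step 5. Decompose ∫((-2*z**3 + 13*z**2 - 54*z + 161)/(z**4 - 9*z**3 + 29*z**2 - 81*z + 180)) dz by partial fractions, (-2*z**3 + 13*z**2 - 54*z + 161)/(z**4 - 9*z**3 + 29*z**2 - 81*z + 180) = 4/(z**2 + 9) - 1/(z - 4) - 1/(z - 5): now -3*z**4*log(z)/4 + 3*z**4/16 + 5*sin(4*z)/4 + ∫(-1/(z - 5)) dz + ∫(-1/(z - 4)) dz + ∫(4/(z**2 + 9)) dz.
Step 6. Evaluate the standard form [assuming z > 4]: now -3*z**4*log(z)/4 + 3*z**4/16 - log(z - 4) + 5*sin(4*z)/4 + ∫(-1/(z - 5)) dz + ∫(4/(z**2 + 9)) dz.
Step 7. Evaluate the standard form [assuming z > 5]: now -3*z**4*log(z)/4 + 3*z**4/16 - log(z - 5) - log(z - 4) + 5*sin(4*z)/4 + ∫(4/(z**2 + 9)) dz.
Step 8. Evaluate the standard form: now -3*z**4*log(z)/4 + 3*z**4/16 - log(z - 5) - log(z - 4) + 5*sin(4*z)/4 + 4*atan(z/3)/3.
Answer: -3*z**4*log(z)/4 + 3*z**4/16 - log(z - 5) - log(z - 4) + 5*sin(4*z)/4 + 4*atan(z/3)/3.
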